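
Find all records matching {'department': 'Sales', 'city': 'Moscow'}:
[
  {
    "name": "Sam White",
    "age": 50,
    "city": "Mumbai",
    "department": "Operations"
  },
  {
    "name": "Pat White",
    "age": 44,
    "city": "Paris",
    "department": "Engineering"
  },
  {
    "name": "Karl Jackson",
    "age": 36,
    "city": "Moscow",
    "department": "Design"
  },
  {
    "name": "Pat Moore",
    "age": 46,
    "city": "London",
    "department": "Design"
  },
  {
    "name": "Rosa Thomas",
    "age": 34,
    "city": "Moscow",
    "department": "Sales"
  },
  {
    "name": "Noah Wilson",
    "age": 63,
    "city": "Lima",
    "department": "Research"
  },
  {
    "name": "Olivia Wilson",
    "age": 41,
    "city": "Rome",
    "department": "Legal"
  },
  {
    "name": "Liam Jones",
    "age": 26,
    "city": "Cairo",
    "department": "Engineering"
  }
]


Search criteria: {'department': 'Sales', 'city': 'Moscow'}

Checking 8 records:
  Sam White: {department: Operations, city: Mumbai}
  Pat White: {department: Engineering, city: Paris}
  Karl Jackson: {department: Design, city: Moscow}
  Pat Moore: {department: Design, city: London}
  Rosa Thomas: {department: Sales, city: Moscow} <-- MATCH
  Noah Wilson: {department: Research, city: Lima}
  Olivia Wilson: {department: Legal, city: Rome}
  Liam Jones: {department: Engineering, city: Cairo}

Matches: ["Rosa Thomas"]

["Rosa Thomas"]


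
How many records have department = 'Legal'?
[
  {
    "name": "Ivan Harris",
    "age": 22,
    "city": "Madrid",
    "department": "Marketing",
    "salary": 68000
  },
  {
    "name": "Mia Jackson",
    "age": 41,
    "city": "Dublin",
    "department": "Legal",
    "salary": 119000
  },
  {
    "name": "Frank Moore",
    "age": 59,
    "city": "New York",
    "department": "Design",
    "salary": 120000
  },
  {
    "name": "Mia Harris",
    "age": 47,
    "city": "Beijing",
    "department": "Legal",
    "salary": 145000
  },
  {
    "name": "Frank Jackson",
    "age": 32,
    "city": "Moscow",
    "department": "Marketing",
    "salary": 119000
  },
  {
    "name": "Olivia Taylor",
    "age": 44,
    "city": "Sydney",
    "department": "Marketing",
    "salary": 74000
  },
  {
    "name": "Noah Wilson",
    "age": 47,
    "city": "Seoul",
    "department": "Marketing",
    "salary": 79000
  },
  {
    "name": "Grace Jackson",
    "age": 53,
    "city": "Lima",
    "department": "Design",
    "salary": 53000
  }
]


Data: 8 records
Condition: department = 'Legal'

Checking each record:
  Ivan Harris: Marketing
  Mia Jackson: Legal MATCH
  Frank Moore: Design
  Mia Harris: Legal MATCH
  Frank Jackson: Marketing
  Olivia Taylor: Marketing
  Noah Wilson: Marketing
  Grace Jackson: Design

Count: 2

2


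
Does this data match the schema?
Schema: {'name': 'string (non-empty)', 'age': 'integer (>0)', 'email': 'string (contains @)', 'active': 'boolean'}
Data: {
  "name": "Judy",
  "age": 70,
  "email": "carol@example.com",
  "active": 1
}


Validating each field against schema:
  name: OK (non-empty string)
  age: OK (positive integer)
  email: OK (string with @)
  active: FAIL (1 is not a boolean)

Result: INVALID (1 error: active)

INVALID (1 error: active)


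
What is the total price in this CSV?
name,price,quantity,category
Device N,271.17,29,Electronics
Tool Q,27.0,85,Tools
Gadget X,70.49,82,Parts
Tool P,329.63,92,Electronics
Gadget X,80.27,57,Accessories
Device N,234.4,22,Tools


Computing total price:
Values: [271.17, 27.0, 70.49, 329.63, 80.27, 234.4]
Sum = 1012.96

1012.96


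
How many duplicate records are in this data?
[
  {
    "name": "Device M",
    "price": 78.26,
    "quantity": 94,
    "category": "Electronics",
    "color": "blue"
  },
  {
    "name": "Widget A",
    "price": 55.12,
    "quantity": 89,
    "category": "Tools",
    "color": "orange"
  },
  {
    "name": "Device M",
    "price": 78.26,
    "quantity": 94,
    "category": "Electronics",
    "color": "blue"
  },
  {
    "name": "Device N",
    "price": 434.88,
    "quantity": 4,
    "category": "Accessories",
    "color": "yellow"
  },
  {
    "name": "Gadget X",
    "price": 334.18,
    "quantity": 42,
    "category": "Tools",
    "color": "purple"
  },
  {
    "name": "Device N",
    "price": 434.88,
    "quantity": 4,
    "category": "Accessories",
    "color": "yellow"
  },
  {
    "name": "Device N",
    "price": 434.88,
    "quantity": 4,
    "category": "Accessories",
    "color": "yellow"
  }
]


Checking 7 records for duplicates:

  Row 1: Device M ($78.26, qty 94)
  Row 2: Widget A ($55.12, qty 89)
  Row 3: Device M ($78.26, qty 94) <-- DUPLICATE
  Row 4: Device N ($434.88, qty 4)
  Row 5: Gadget X ($334.18, qty 42)
  Row 6: Device N ($434.88, qty 4) <-- DUPLICATE
  Row 7: Device N ($434.88, qty 4) <-- DUPLICATE

Duplicates found: 3
Unique records: 4

3 duplicates, 4 unique


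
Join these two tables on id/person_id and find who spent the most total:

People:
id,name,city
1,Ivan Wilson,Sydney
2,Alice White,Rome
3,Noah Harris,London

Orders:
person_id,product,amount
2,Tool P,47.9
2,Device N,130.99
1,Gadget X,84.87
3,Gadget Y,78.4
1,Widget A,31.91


Join on: people.id = orders.person_id

Joined rows:
  Alice White (Rome) bought Tool P for $47.9
  Alice White (Rome) bought Device N for $130.99
  Ivan Wilson (Sydney) bought Gadget X for $84.87
  Noah Harris (London) bought Gadget Y for $78.4
  Ivan Wilson (Sydney) bought Widget A for $31.91

Total per person:
  Alice White: $178.89
  Ivan Wilson: $116.78
  Noah Harris: $78.40

Top spender: Alice White ($178.89)

Alice White ($178.89)


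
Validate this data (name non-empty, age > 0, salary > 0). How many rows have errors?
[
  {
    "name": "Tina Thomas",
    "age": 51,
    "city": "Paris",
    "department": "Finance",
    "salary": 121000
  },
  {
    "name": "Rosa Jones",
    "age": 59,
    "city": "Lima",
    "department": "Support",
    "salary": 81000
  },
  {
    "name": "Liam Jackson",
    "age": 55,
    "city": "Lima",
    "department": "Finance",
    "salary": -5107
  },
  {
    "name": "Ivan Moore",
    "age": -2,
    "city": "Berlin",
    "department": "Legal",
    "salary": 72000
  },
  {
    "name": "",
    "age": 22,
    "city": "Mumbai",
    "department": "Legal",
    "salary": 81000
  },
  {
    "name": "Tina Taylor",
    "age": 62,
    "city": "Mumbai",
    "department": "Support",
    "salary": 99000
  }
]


Validating 6 records:
Rules: name non-empty, age > 0, salary > 0

  Row 1 (Tina Thomas): OK
  Row 2 (Rosa Jones): OK
  Row 3 (Liam Jackson): negative salary: -5107
  Row 4 (Ivan Moore): negative age: -2
  Row 5 (???): empty name
  Row 6 (Tina Taylor): OK

Total errors: 3

3 errors


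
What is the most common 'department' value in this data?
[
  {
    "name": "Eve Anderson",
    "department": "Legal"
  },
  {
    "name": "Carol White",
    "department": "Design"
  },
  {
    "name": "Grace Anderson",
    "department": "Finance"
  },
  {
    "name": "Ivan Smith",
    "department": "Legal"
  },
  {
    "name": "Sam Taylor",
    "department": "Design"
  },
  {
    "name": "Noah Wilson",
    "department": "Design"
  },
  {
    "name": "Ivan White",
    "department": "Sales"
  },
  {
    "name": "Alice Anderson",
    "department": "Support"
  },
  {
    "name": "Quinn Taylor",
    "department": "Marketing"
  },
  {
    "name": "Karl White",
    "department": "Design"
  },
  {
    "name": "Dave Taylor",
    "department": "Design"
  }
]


Counting 'department' values across 11 records:

  Design: 5 #####
  Legal: 2 ##
  Finance: 1 #
  Sales: 1 #
  Support: 1 #
  Marketing: 1 #

Most common: Design (5 times)

Design (5 times)


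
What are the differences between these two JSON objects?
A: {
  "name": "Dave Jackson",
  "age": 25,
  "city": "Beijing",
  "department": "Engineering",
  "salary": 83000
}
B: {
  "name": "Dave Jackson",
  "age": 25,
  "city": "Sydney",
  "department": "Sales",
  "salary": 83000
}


Comparing each field (in key order):
  name: same
  age: same
  city: DIFFERENT
  department: DIFFERENT
  salary: same
Differences:
  city: Beijing -> Sydney
  department: Engineering -> Sales

2 field(s) changed

2 changes: city, department


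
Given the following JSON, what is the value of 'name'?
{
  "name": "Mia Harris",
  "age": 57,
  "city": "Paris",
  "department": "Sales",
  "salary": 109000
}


Looking up field 'name'
Value: Mia Harris

Mia Harris


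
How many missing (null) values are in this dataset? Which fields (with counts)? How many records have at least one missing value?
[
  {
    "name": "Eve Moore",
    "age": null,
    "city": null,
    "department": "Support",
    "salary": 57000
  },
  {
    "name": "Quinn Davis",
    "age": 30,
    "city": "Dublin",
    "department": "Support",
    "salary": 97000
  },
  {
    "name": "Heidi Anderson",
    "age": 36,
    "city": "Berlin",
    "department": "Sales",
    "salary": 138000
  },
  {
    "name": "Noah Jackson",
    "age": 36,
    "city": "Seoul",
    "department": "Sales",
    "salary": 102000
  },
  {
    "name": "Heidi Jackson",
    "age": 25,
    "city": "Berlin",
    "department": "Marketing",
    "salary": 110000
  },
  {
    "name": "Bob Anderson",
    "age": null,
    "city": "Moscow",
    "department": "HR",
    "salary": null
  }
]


Checking for missing (null) values in 6 records:

  Eve Moore: age, city
  Quinn Davis: complete
  Heidi Anderson: complete
  Noah Jackson: complete
  Heidi Jackson: complete
  Bob Anderson: age, salary

Per field:
  name: 0 missing
  age: 2 missing
  city: 1 missing
  department: 0 missing
  salary: 1 missing

Total missing values: 4
Records with any missing: 2

4 missing values (age: 2, city: 1, salary: 1); 2 incomplete records


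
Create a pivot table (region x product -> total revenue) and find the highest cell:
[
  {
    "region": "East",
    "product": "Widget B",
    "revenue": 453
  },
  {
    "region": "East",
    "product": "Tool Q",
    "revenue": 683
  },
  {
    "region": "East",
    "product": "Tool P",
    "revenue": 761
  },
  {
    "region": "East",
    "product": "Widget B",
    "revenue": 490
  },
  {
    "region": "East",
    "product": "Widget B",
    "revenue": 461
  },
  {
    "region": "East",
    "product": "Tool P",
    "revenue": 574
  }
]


Pivot: region (rows) x product (columns) -> total revenue

     Tool P        Tool Q        Widget B    
East          1335           683          1404  

Highest: East / Widget B = $1404

East / Widget B = $1404


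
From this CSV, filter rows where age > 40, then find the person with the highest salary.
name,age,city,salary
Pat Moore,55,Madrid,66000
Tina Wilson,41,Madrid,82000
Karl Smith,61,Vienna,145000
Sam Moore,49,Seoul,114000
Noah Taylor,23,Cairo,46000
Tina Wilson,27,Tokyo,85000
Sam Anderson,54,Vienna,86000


Filter: age > 40
Sort by: salary (descending)

Filtered records (5):
  Karl Smith, age 61, salary $145000
  Sam Moore, age 49, salary $114000
  Sam Anderson, age 54, salary $86000
  Tina Wilson, age 41, salary $82000
  Pat Moore, age 55, salary $66000

Highest salary: Karl Smith ($145000)

Karl Smith


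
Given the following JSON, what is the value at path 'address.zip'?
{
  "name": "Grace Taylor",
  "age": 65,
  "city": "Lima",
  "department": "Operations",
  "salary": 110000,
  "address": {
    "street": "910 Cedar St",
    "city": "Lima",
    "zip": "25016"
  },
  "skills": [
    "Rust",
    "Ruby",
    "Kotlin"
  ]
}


Query: address.zip
Path: address -> zip
Value: 25016

25016


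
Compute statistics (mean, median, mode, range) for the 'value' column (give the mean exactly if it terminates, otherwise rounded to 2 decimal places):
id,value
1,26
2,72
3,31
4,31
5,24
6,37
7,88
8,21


Data: [26, 72, 31, 31, 24, 37, 88, 21]
Count: 8
Sum: 330
Mean: 330/8 = 41.25
Sorted: [21, 24, 26, 31, 31, 37, 72, 88]
Median: 31.0
Mode: 31 (2 times)
Range: 88 - 21 = 67
Min: 21, Max: 88

mean=41.25, median=31.0, mode=31, range=67


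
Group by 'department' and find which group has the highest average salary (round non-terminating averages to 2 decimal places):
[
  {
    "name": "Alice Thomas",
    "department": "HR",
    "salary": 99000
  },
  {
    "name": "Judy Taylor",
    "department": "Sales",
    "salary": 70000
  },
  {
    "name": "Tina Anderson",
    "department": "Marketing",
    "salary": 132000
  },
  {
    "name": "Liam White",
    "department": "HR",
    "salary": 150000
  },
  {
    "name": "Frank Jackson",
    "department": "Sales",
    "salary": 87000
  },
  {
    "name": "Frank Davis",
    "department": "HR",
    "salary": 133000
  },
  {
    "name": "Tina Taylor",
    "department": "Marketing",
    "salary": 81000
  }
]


Group by: department

Groups:
  HR: 3 people, avg salary = 382000/3 ≈ $127333.33
  Marketing: 2 people, avg salary = 213000/2 = $106500
  Sales: 2 people, avg salary = 157000/2 = $78500

Highest average salary: HR (≈$127333.33)

HR (≈$127333.33)


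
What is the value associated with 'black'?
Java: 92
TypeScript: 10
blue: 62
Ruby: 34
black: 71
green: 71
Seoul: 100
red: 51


Looking up key 'black'
Value: 71

71


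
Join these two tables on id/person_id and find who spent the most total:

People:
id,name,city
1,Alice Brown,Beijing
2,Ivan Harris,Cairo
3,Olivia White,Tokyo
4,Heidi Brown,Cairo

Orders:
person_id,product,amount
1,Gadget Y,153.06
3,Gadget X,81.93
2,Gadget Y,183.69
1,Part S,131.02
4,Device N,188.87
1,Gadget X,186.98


Join on: people.id = orders.person_id

Joined rows:
  Alice Brown (Beijing) bought Gadget Y for $153.06
  Olivia White (Tokyo) bought Gadget X for $81.93
  Ivan Harris (Cairo) bought Gadget Y for $183.69
  Alice Brown (Beijing) bought Part S for $131.02
  Heidi Brown (Cairo) bought Device N for $188.87
  Alice Brown (Beijing) bought Gadget X for $186.98

Total per person:
  Alice Brown: $471.06
  Heidi Brown: $188.87
  Ivan Harris: $183.69
  Olivia White: $81.93

Top spender: Alice Brown ($471.06)

Alice Brown ($471.06)


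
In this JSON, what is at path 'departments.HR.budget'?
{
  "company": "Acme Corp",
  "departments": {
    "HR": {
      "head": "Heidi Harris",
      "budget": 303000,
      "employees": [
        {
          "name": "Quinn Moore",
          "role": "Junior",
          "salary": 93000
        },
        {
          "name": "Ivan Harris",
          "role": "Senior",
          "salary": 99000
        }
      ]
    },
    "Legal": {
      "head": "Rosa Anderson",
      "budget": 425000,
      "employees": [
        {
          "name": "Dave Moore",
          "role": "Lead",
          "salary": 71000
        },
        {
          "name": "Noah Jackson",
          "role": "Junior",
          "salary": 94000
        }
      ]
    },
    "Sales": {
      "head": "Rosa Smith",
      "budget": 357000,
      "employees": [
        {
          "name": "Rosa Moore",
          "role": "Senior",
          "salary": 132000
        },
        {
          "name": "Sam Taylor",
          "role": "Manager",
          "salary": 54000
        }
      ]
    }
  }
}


Path: departments.HR.budget

Navigate:
  -> departments
  -> HR
  -> budget = 303000

303000


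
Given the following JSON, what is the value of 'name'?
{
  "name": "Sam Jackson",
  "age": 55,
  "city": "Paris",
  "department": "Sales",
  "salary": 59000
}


Looking up field 'name'
Value: Sam Jackson

Sam Jackson


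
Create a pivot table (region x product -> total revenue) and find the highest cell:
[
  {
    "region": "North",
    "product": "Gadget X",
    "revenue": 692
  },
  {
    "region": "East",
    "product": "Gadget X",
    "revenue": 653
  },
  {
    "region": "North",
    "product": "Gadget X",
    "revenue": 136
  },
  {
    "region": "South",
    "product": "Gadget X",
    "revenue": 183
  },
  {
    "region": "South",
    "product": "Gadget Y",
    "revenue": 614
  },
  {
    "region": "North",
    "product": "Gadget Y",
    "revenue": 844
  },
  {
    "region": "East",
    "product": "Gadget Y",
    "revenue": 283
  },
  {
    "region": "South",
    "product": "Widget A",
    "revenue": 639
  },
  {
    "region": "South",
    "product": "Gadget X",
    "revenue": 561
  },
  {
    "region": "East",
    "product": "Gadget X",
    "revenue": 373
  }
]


Pivot: region (rows) x product (columns) -> total revenue

     Gadget X      Gadget Y      Widget A    
East          1026           283             0  
North          828           844             0  
South          744           614           639  

Highest: East / Gadget X = $1026

East / Gadget X = $1026


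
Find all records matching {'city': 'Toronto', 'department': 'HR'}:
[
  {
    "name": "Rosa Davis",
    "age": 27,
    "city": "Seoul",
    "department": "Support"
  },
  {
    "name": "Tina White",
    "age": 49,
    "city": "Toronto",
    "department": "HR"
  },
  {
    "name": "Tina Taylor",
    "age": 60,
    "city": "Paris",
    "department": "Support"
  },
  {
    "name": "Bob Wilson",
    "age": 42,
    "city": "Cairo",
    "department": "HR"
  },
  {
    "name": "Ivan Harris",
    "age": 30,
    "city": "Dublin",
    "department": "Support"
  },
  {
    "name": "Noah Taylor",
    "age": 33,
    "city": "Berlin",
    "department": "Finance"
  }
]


Search criteria: {'city': 'Toronto', 'department': 'HR'}

Checking 6 records:
  Rosa Davis: {city: Seoul, department: Support}
  Tina White: {city: Toronto, department: HR} <-- MATCH
  Tina Taylor: {city: Paris, department: Support}
  Bob Wilson: {city: Cairo, department: HR}
  Ivan Harris: {city: Dublin, department: Support}
  Noah Taylor: {city: Berlin, department: Finance}

Matches: ["Tina White"]

["Tina White"]


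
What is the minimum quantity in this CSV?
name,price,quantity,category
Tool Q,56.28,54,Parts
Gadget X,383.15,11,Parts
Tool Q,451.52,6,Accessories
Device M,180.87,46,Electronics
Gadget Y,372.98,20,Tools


Computing minimum quantity:
Values: [54, 11, 6, 46, 20]
Min = 6

6


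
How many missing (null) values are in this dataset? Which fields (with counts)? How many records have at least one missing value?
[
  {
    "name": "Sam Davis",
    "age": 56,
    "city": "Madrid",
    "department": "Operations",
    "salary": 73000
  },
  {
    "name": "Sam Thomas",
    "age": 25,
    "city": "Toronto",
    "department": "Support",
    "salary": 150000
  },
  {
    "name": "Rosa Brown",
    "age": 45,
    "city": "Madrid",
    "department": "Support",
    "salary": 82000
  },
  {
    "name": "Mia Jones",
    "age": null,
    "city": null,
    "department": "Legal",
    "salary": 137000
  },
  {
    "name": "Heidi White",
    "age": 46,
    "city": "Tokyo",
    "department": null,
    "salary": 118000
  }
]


Checking for missing (null) values in 5 records:

  Sam Davis: complete
  Sam Thomas: complete
  Rosa Brown: complete
  Mia Jones: age, city
  Heidi White: department

Per field:
  name: 0 missing
  age: 1 missing
  city: 1 missing
  department: 1 missing
  salary: 0 missing

Total missing values: 3
Records with any missing: 2

3 missing values (age: 1, city: 1, department: 1); 2 incomplete records


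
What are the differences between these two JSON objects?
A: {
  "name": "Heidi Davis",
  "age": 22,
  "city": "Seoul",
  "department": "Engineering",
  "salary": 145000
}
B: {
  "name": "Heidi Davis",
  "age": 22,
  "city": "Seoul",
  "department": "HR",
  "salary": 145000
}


Comparing each field (in key order):
  name: same
  age: same
  city: same
  department: DIFFERENT
  salary: same
Differences:
  department: Engineering -> HR

1 field(s) changed

1 change: department


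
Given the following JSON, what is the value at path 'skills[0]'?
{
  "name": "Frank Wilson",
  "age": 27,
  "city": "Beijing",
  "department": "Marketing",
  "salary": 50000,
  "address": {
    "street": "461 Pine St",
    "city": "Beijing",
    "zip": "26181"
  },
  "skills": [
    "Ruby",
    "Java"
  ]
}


Query: skills[0]
Path: skills -> first element
Value: Ruby

Ruby


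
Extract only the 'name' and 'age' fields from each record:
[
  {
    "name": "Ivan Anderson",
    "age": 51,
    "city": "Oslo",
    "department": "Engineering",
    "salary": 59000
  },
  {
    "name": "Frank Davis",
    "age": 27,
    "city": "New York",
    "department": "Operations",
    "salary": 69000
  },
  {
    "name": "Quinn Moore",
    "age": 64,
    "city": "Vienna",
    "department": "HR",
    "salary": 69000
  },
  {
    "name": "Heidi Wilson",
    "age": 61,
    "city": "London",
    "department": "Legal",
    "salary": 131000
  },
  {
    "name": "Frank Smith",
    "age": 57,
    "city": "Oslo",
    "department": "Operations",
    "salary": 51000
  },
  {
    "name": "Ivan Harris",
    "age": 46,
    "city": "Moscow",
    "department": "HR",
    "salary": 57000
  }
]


Original: 6 records with fields: name, age, city, department, salary
Keep: ['name', 'age']
Drop: ['city', 'department', 'salary']
Result: 6 records, 2 fields each

[
  {
    "name": "Ivan Anderson",
    "age": 51
  },
  {
    "name": "Frank Davis",
    "age": 27
  },
  {
    "name": "Quinn Moore",
    "age": 64
  },
  {
    "name": "Heidi Wilson",
    "age": 61
  },
  {
    "name": "Frank Smith",
    "age": 57
  },
  {
    "name": "Ivan Harris",
    "age": 46
  }
]


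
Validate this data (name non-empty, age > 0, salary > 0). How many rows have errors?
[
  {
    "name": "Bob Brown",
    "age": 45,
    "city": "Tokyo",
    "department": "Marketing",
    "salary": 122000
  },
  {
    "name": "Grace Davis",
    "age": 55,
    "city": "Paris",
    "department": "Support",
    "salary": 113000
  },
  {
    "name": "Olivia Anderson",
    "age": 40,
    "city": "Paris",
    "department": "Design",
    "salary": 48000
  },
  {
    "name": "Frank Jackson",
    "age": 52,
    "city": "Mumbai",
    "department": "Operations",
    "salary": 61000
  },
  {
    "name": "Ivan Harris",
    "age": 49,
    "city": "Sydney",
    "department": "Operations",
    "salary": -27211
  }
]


Validating 5 records:
Rules: name non-empty, age > 0, salary > 0

  Row 1 (Bob Brown): OK
  Row 2 (Grace Davis): OK
  Row 3 (Olivia Anderson): OK
  Row 4 (Frank Jackson): OK
  Row 5 (Ivan Harris): negative salary: -27211

Total errors: 1

1 errors


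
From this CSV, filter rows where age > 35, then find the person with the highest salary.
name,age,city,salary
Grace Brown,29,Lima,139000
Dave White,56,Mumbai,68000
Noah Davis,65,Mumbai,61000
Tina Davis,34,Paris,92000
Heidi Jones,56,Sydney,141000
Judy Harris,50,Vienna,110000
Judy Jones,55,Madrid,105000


Filter: age > 35
Sort by: salary (descending)

Filtered records (5):
  Heidi Jones, age 56, salary $141000
  Judy Harris, age 50, salary $110000
  Judy Jones, age 55, salary $105000
  Dave White, age 56, salary $68000
  Noah Davis, age 65, salary $61000

Highest salary: Heidi Jones ($141000)

Heidi Jones


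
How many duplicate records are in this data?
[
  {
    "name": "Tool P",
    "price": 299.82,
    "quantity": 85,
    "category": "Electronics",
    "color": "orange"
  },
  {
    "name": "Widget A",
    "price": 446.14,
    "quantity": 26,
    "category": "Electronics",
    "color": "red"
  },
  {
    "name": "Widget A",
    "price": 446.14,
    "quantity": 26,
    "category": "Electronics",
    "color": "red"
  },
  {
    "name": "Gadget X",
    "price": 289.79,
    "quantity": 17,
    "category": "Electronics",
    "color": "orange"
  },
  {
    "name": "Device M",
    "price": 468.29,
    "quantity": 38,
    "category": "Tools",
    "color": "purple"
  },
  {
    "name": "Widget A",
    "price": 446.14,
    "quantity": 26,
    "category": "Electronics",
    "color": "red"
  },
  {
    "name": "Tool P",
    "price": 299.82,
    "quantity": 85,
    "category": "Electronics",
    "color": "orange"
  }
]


Checking 7 records for duplicates:

  Row 1: Tool P ($299.82, qty 85)
  Row 2: Widget A ($446.14, qty 26)
  Row 3: Widget A ($446.14, qty 26) <-- DUPLICATE
  Row 4: Gadget X ($289.79, qty 17)
  Row 5: Device M ($468.29, qty 38)
  Row 6: Widget A ($446.14, qty 26) <-- DUPLICATE
  Row 7: Tool P ($299.82, qty 85) <-- DUPLICATE

Duplicates found: 3
Unique records: 4

3 duplicates, 4 unique


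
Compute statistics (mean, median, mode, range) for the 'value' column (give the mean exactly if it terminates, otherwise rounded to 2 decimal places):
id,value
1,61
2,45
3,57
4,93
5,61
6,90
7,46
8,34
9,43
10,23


Data: [61, 45, 57, 93, 61, 90, 46, 34, 43, 23]
Count: 10
Sum: 553
Mean: 553/10 = 55.3
Sorted: [23, 34, 43, 45, 46, 57, 61, 61, 90, 93]
Median: 51.5
Mode: 61 (2 times)
Range: 93 - 23 = 70
Min: 23, Max: 93

mean=55.3, median=51.5, mode=61, range=70


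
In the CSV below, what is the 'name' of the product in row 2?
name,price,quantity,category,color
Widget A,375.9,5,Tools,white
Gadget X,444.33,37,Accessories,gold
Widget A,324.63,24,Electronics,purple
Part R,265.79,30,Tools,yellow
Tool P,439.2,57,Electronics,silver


Query: Row 2 ('Gadget X'), column 'name'
Value: Gadget X

Gadget X


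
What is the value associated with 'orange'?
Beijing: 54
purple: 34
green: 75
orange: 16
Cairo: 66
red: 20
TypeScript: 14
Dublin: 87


Looking up key 'orange'
Value: 16

16


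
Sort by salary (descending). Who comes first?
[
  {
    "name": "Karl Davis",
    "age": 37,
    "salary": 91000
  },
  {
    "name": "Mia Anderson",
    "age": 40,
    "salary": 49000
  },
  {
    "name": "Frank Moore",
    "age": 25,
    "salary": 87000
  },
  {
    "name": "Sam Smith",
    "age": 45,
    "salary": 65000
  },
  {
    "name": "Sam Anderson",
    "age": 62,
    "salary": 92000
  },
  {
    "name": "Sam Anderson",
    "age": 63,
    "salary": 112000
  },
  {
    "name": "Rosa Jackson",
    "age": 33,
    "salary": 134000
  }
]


Sort by: salary (descending)

Sorted order:
  1. Rosa Jackson (salary = 134000)
  2. Sam Anderson (salary = 112000)
  3. Sam Anderson (salary = 92000)
  4. Karl Davis (salary = 91000)
  5. Frank Moore (salary = 87000)
  6. Sam Smith (salary = 65000)
  7. Mia Anderson (salary = 49000)

First: Rosa Jackson

Rosa Jackson


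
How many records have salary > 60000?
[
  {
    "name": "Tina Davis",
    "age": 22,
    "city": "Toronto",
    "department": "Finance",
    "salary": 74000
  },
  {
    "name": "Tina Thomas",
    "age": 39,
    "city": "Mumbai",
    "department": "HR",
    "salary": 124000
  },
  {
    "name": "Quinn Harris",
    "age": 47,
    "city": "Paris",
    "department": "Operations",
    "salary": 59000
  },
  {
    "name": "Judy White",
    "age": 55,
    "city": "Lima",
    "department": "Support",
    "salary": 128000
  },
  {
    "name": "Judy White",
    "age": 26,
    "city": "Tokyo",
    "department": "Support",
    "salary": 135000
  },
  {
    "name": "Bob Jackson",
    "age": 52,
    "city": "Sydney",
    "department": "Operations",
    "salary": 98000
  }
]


Data: 6 records
Condition: salary > 60000

Checking each record:
  Tina Davis: 74000 MATCH
  Tina Thomas: 124000 MATCH
  Quinn Harris: 59000
  Judy White: 128000 MATCH
  Judy White: 135000 MATCH
  Bob Jackson: 98000 MATCH

Count: 5

5


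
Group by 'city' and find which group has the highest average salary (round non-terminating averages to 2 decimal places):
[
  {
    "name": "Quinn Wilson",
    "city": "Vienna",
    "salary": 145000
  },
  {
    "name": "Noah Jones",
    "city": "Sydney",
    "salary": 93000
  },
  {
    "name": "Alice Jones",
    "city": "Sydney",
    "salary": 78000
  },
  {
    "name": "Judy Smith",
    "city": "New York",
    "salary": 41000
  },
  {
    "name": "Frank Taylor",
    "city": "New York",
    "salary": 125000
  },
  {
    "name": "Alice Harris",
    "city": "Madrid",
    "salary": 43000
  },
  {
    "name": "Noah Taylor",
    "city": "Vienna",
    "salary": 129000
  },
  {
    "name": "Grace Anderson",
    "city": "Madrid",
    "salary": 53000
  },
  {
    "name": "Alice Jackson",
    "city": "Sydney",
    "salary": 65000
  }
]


Group by: city

Groups:
  Madrid: 2 people, avg salary = 96000/2 = $48000
  New York: 2 people, avg salary = 166000/2 = $83000
  Sydney: 3 people, avg salary = 236000/3 ≈ $78666.67
  Vienna: 2 people, avg salary = 274000/2 = $137000

Highest average salary: Vienna ($137000)

Vienna ($137000)


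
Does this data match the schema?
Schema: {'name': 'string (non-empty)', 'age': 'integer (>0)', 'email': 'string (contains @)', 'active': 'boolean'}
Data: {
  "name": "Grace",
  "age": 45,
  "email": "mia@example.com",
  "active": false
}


Validating each field against schema:
  name: OK (non-empty string)
  age: OK (positive integer)
  email: OK (string with @)
  active: OK (boolean)

Result: VALID

VALID


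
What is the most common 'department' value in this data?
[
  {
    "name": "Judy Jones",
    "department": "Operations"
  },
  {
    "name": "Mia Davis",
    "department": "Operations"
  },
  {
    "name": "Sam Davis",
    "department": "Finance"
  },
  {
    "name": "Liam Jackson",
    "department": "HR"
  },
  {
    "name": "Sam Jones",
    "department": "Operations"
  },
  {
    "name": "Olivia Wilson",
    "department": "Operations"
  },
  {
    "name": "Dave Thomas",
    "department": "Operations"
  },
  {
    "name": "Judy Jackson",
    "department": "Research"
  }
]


Counting 'department' values across 8 records:

  Operations: 5 #####
  Finance: 1 #
  HR: 1 #
  Research: 1 #

Most common: Operations (5 times)

Operations (5 times)


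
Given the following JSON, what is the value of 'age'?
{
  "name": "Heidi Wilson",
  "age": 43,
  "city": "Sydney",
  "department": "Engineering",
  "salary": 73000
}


Looking up field 'age'
Value: 43

43


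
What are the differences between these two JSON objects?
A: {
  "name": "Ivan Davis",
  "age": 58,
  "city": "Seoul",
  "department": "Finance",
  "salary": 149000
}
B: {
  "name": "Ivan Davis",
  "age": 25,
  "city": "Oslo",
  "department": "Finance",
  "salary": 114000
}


Comparing each field (in key order):
  name: same
  age: DIFFERENT
  city: DIFFERENT
  department: same
  salary: DIFFERENT
Differences:
  age: 58 -> 25
  city: Seoul -> Oslo
  salary: 149000 -> 114000

3 field(s) changed

3 changes: age, city, salary


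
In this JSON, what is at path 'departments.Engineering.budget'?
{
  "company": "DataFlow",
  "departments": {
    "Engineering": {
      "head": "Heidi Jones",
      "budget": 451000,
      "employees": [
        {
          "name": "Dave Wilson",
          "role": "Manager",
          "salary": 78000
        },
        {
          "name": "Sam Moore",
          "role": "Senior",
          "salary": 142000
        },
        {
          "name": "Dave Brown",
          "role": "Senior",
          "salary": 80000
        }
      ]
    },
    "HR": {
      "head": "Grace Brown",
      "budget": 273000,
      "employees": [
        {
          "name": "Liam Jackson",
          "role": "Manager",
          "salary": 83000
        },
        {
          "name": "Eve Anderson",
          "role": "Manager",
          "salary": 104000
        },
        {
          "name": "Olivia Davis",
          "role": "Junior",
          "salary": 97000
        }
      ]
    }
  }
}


Path: departments.Engineering.budget

Navigate:
  -> departments
  -> Engineering
  -> budget = 451000

451000


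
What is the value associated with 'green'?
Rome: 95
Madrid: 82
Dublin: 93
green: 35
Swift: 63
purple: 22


Looking up key 'green'
Value: 35

35


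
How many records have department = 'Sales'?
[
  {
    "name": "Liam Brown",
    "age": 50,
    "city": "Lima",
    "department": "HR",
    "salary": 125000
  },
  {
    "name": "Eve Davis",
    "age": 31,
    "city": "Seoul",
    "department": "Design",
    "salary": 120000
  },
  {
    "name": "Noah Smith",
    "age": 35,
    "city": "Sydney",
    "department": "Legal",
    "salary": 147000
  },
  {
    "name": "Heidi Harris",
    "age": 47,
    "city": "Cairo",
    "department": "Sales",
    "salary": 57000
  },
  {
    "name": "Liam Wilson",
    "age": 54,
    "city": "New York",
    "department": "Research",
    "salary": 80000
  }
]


Data: 5 records
Condition: department = 'Sales'

Checking each record:
  Liam Brown: HR
  Eve Davis: Design
  Noah Smith: Legal
  Heidi Harris: Sales MATCH
  Liam Wilson: Research

Count: 1

1


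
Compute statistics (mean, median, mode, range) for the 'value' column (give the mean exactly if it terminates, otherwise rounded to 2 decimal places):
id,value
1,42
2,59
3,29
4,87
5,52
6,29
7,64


Data: [42, 59, 29, 87, 52, 29, 64]
Count: 7
Sum: 362
Mean: 362/7 ≈ 51.71 (rounded to 2 decimal places)
Sorted: [29, 29, 42, 52, 59, 64, 87]
Median: 52.0
Mode: 29 (2 times)
Range: 87 - 29 = 58
Min: 29, Max: 87

mean≈51.71, median=52.0, mode=29, range=58


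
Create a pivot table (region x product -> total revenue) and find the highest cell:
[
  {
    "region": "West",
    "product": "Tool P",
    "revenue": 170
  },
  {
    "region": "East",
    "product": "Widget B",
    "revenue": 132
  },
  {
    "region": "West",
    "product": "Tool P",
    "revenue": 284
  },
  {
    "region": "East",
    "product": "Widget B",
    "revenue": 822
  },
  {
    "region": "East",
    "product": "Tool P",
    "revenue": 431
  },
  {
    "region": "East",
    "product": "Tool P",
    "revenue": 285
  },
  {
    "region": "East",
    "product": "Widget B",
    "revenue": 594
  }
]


Pivot: region (rows) x product (columns) -> total revenue

     Tool P        Widget B    
East           716          1548  
West           454             0  

Highest: East / Widget B = $1548

East / Widget B = $1548


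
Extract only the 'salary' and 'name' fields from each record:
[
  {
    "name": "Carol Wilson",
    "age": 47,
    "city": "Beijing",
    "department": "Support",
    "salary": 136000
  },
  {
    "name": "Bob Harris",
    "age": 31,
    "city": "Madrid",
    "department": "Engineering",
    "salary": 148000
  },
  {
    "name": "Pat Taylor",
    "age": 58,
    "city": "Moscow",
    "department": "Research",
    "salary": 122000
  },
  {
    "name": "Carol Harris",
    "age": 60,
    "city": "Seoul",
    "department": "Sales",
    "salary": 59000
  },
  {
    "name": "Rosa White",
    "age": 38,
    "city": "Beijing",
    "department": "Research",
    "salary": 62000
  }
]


Original: 5 records with fields: name, age, city, department, salary
Keep: ['salary', 'name']
Drop: ['age', 'city', 'department']
Result: 5 records, 2 fields each

[
  {
    "salary": 136000,
    "name": "Carol Wilson"
  },
  {
    "salary": 148000,
    "name": "Bob Harris"
  },
  {
    "salary": 122000,
    "name": "Pat Taylor"
  },
  {
    "salary": 59000,
    "name": "Carol Harris"
  },
  {
    "salary": 62000,
    "name": "Rosa White"
  }
]


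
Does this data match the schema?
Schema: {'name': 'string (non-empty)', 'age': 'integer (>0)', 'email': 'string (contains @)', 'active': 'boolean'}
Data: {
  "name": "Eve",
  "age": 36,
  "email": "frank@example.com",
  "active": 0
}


Validating each field against schema:
  name: OK (non-empty string)
  age: OK (positive integer)
  email: OK (string with @)
  active: FAIL (0 is not a boolean)

Result: INVALID (1 error: active)

INVALID (1 error: active)


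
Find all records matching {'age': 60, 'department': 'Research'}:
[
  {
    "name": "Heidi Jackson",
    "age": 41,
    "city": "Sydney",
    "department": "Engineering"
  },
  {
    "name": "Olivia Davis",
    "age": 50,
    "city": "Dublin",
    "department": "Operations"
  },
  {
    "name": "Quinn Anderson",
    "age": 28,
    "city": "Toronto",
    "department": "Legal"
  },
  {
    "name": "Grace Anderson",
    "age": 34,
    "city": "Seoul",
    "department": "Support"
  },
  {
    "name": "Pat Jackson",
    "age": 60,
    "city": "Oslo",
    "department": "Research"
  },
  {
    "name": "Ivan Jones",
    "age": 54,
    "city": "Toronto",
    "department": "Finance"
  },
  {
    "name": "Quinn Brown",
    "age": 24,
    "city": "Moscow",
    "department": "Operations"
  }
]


Search criteria: {'age': 60, 'department': 'Research'}

Checking 7 records:
  Heidi Jackson: {age: 41, department: Engineering}
  Olivia Davis: {age: 50, department: Operations}
  Quinn Anderson: {age: 28, department: Legal}
  Grace Anderson: {age: 34, department: Support}
  Pat Jackson: {age: 60, department: Research} <-- MATCH
  Ivan Jones: {age: 54, department: Finance}
  Quinn Brown: {age: 24, department: Operations}

Matches: ["Pat Jackson"]

["Pat Jackson"]


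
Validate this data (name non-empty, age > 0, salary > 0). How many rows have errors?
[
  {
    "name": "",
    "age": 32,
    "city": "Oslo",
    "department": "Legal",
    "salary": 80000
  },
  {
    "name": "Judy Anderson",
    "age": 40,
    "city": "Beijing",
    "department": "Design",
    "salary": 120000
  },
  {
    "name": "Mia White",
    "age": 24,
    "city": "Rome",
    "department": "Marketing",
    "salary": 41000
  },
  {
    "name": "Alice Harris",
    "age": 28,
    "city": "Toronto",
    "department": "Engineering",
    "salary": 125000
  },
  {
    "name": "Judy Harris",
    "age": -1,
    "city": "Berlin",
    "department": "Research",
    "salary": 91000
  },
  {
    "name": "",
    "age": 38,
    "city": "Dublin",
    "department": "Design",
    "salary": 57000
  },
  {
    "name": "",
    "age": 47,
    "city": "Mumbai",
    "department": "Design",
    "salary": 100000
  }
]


Validating 7 records:
Rules: name non-empty, age > 0, salary > 0

  Row 1 (???): empty name
  Row 2 (Judy Anderson): OK
  Row 3 (Mia White): OK
  Row 4 (Alice Harris): OK
  Row 5 (Judy Harris): negative age: -1
  Row 6 (???): empty name
  Row 7 (???): empty name

Total errors: 4

4 errors


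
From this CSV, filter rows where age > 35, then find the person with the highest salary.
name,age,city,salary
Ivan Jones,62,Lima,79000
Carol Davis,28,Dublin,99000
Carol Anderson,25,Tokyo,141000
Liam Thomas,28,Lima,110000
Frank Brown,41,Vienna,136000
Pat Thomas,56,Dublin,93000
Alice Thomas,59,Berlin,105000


Filter: age > 35
Sort by: salary (descending)

Filtered records (4):
  Frank Brown, age 41, salary $136000
  Alice Thomas, age 59, salary $105000
  Pat Thomas, age 56, salary $93000
  Ivan Jones, age 62, salary $79000

Highest salary: Frank Brown ($136000)

Frank Brown


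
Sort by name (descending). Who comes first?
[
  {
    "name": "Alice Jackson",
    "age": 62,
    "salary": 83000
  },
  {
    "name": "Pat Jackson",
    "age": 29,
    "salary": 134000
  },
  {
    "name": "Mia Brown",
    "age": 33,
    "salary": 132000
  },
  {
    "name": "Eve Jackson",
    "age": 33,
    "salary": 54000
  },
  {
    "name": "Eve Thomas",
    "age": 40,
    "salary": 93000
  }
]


Sort by: name (descending)

Sorted order:
  1. Pat Jackson (name = Pat Jackson)
  2. Mia Brown (name = Mia Brown)
  3. Eve Thomas (name = Eve Thomas)
  4. Eve Jackson (name = Eve Jackson)
  5. Alice Jackson (name = Alice Jackson)

First: Pat Jackson

Pat Jackson


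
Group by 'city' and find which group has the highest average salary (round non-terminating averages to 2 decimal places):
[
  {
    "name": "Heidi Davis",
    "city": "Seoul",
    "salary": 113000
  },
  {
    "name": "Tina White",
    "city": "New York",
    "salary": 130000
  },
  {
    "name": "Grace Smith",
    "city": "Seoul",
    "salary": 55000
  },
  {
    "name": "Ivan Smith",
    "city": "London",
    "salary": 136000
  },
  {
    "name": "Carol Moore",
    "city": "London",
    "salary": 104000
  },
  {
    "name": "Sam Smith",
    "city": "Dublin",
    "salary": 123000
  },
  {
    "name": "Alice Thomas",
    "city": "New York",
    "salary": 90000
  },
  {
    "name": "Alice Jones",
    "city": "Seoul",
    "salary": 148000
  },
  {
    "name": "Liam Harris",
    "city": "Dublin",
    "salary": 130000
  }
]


Group by: city

Groups:
  Dublin: 2 people, avg salary = 253000/2 = $126500
  London: 2 people, avg salary = 240000/2 = $120000
  New York: 2 people, avg salary = 220000/2 = $110000
  Seoul: 3 people, avg salary = 316000/3 ≈ $105333.33

Highest average salary: Dublin ($126500)

Dublin ($126500)


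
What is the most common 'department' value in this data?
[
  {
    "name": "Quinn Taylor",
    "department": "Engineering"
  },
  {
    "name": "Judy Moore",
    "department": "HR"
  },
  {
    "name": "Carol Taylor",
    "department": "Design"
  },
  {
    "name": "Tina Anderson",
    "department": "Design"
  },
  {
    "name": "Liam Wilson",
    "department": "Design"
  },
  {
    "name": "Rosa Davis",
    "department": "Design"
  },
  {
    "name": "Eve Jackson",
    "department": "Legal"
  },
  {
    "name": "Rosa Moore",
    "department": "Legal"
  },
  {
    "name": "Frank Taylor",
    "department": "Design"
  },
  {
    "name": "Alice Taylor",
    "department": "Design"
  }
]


Counting 'department' values across 10 records:

  Design: 6 ######
  Legal: 2 ##
  Engineering: 1 #
  HR: 1 #

Most common: Design (6 times)

Design (6 times)
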